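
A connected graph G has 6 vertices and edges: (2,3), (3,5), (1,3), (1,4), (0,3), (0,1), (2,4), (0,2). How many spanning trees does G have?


By Kirchhoff's matrix tree theorem, the number of spanning trees equals
the determinant of any cofactor of the Laplacian matrix L.
G has 6 vertices and 8 edges.
Computing the (5 x 5) cofactor determinant gives 24.

24


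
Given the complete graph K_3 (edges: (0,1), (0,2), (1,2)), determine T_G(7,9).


T(K_3; x,y) = x^2 + x + y.
T(7,9) = 49 + 7 + 9 = 65.

65


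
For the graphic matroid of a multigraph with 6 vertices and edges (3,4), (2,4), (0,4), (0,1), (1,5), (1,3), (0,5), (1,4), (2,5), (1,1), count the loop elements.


In a graphic matroid, a loop is a self-loop edge (u,u) with rank 0.
Examining all 10 edges for self-loops...
Self-loops found: (1,1)
Number of loops = 1.

1


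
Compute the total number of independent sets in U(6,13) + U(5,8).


For a direct sum, |I(M1+M2)| = |I(M1)| * |I(M2)|.
|I(U(6,13))| = sum C(13,k) for k=0..6 = 4096.
|I(U(5,8))| = sum C(8,k) for k=0..5 = 219.
Total = 4096 * 219 = 897024.

897024


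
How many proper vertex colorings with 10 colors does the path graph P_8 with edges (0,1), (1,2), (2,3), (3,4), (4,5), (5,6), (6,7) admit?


P(P_8, k) = k * (k-1)^(7).
P(10) = 10 * 9^7 = 10 * 4782969 = 47829690.

47829690


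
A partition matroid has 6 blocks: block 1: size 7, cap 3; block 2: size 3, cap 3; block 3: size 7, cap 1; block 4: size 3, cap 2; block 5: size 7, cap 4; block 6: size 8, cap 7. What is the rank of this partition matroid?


Rank of a partition matroid = sum of min(|Si|, ci) for each block.
= min(7,3) + min(3,3) + min(7,1) + min(3,2) + min(7,4) + min(8,7)
= 3 + 3 + 1 + 2 + 4 + 7
= 20.

20


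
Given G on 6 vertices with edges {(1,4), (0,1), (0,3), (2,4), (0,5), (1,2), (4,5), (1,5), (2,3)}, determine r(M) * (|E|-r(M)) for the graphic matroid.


r(M) = |V| - c = 6 - 1 = 5.
nullity = |E| - r(M) = 9 - 5 = 4.
Product = 5 * 4 = 20.

20


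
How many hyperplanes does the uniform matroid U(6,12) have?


Hyperplanes of U(6,12) are flats of rank 5.
In a uniform matroid, these are exactly the (5)-element subsets.
Count = C(12,5) = 792.

792


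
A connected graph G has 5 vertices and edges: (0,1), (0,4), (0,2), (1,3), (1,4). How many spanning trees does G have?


By Kirchhoff's matrix tree theorem, the number of spanning trees equals
the determinant of any cofactor of the Laplacian matrix L.
G has 5 vertices and 5 edges.
Computing the (4 x 4) cofactor determinant gives 3.

3


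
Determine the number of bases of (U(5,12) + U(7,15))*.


(M1+M2)* = M1* + M2*.
M1* = U(7,12), bases: C(12,7) = 792.
M2* = U(8,15), bases: C(15,8) = 6435.
|B(M*)| = 792 * 6435 = 5096520.

5096520


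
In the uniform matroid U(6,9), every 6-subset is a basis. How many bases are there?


Bases of U(6,9) are all 6-element subsets of the 9-element ground set.
Number of bases = C(9,6).
C(9,6) = 84.

84


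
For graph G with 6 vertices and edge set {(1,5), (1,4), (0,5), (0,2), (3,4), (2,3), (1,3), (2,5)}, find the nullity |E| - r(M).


Cycle rank (nullity) = |E| - r(M) = |E| - (|V| - c).
|E| = 8, |V| = 6, c = 1.
Nullity = 8 - (6 - 1) = 8 - 5 = 3.

3


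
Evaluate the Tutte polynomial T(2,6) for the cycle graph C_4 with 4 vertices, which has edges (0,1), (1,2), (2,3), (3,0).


T(C_4; x,y) = x + x^2 + ... + x^(3) + y.
T(2,6) = 2^1 + 2^2 + 2^3 + 6
= 2 + 4 + 8 + 6
= 20.

20


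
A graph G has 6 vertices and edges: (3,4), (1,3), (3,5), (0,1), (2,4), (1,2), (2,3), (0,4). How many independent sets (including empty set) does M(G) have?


An independent set in a graphic matroid is an acyclic edge subset.
G has 6 vertices and 8 edges.
Enumerate all 2^8 = 256 subsets, checking for acyclicity.
Total independent sets = 172.

172


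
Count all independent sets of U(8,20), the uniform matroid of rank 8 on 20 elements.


Independent sets of U(8,20) are all subsets of size <= 8.
Count = (20 choose 0) + (20 choose 1) + (20 choose 2) + (20 choose 3) + (20 choose 4) + (20 choose 5) + (20 choose 6) + (20 choose 7) + (20 choose 8)
     = 1 + 20 + 190 + 1140 + 4845 + 15504 + 38760 + 77520 + 125970
     = 263950.

263950


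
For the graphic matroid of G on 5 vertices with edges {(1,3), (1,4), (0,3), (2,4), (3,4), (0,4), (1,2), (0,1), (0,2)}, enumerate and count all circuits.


A circuit in a graphic matroid = edge set of a simple cycle.
G has 5 vertices and 9 edges.
Enumerating all minimal edge subsets forming cycles...
Total circuits found: 22.

22


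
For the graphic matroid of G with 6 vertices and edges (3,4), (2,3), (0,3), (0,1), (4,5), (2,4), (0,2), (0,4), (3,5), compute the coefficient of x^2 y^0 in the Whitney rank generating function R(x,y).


R(x,y) = sum over A in 2^E of x^(r(E)-r(A)) * y^(|A|-r(A)).
G has 6 vertices, 9 edges. r(E) = 5.
Enumerate all 2^9 = 512 subsets.
Count subsets with r(E)-r(A)=2 and |A|-r(A)=0: 79.

79


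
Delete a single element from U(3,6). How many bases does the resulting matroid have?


Deleting e from U(3,6) gives U(3,5) since n > r.
Bases of U(3,5) = C(5,3) = 5! / (3! * 2!) = 10.

10


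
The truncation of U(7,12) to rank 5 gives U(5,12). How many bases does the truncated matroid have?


Truncating U(7,12) to rank 5 gives U(5,12).
Bases of U(5,12) are all 5-element subsets of 12 elements.
Number of bases = C(12,5) = 12! / (5! * 7!) = 792.

792


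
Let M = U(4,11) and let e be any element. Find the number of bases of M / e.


Contracting e from U(4,11) gives U(3,10).
Bases of U(3,10) = C(10,3) = 10! / (3! * 7!) = 120.

120


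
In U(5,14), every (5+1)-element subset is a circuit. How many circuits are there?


In U(5,14), circuits are the (6)-element subsets.
Any set of 6 elements is dependent, and removing any one element gives
an independent set of size 5, so it is a minimal dependent set.
Number of circuits = (14 choose 6) = 3003.

3003


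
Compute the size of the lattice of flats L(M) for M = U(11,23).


Flats of U(11,23): every subset of size < 11 is a flat, plus E itself.
Count = (23 choose 0) + (23 choose 1) + (23 choose 2) + (23 choose 3) + (23 choose 4) + (23 choose 5) + (23 choose 6) + (23 choose 7) + (23 choose 8) + (23 choose 9) + (23 choose 10) + 1
     = 1 + 23 + 253 + 1771 + 8855 + 33649 + 100947 + 245157 + 490314 + 817190 + 1144066 + 1
     = 2842227.

2842227


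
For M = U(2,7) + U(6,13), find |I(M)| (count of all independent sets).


For a direct sum, |I(M1+M2)| = |I(M1)| * |I(M2)|.
|I(U(2,7))| = sum C(7,k) for k=0..2 = 29.
|I(U(6,13))| = sum C(13,k) for k=0..6 = 4096.
Total = 29 * 4096 = 118784.

118784


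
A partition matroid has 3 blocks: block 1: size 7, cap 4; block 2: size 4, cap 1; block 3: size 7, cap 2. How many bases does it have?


A basis picks exactly ci elements from block i.
Number of bases = product of C(|Si|, ci).
= C(7,4) * C(4,1) * C(7,2)
= 35 * 4 * 21
= 2940.

2940


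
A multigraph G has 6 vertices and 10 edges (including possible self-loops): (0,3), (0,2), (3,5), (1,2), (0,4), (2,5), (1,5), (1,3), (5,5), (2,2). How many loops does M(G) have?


In a graphic matroid, a loop is a self-loop edge (u,u) with rank 0.
Examining all 10 edges for self-loops...
Self-loops found: (5,5), (2,2)
Number of loops = 2.

2


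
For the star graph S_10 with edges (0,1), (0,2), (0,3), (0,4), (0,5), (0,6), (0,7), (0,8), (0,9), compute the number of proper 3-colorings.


P(tree, k) = k * (k-1)^(9) for any tree on 10 vertices.
P(3) = 3 * 2^9 = 3 * 512 = 1536.

1536


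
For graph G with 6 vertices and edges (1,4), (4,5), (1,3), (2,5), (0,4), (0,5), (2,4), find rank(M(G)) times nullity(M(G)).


r(M) = |V| - c = 6 - 1 = 5.
nullity = |E| - r(M) = 7 - 5 = 2.
Product = 5 * 2 = 10.

10


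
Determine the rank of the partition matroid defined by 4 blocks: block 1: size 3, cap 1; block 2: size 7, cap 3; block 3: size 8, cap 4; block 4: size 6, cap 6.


Rank of a partition matroid = sum of min(|Si|, ci) for each block.
= min(3,1) + min(7,3) + min(8,4) + min(6,6)
= 1 + 3 + 4 + 6
= 14.

14


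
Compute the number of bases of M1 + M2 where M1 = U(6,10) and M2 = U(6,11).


Bases of a direct sum M1 + M2: |B| = |B(M1)| * |B(M2)|.
|B(U(6,10))| = C(10,6) = 210.
|B(U(6,11))| = C(11,6) = 462.
Total bases = 210 * 462 = 97020.

97020


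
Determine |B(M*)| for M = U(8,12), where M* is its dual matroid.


The dual of U(r,n) is U(n-r, n) = U(4,12).
Bases of U(4,12) are all (4)-element subsets.
|B(M*)| = (12 choose 4) = 495.

495


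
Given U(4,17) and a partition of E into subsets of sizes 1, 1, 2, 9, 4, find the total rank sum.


r(Ai) = min(|Ai|, 4) for each part.
Sum = min(1,4) + min(1,4) + min(2,4) + min(9,4) + min(4,4)
    = 1 + 1 + 2 + 4 + 4
    = 12.

12


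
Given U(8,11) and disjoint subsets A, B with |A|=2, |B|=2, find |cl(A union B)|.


|A union B| = 2 + 2 = 4 (disjoint).
In U(8,11), cl(S) = S if |S| < 8, else cl(S) = E.
Since 4 < 8, cl(A union B) = A union B.
|cl(A union B)| = 4.

4


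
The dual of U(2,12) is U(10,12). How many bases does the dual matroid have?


The dual of U(r,n) is U(n-r, n) = U(10,12).
Bases of U(10,12) are all (10)-element subsets.
|B(M*)| = C(12,10) = 12! / (10! * 2!) = 66.

66


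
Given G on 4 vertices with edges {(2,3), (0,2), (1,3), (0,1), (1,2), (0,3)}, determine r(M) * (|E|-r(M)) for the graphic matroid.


r(M) = |V| - c = 4 - 1 = 3.
nullity = |E| - r(M) = 6 - 3 = 3.
Product = 3 * 3 = 9.

9


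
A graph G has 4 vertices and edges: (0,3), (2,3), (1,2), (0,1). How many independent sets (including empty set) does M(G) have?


An independent set in a graphic matroid is an acyclic edge subset.
G has 4 vertices and 4 edges.
Enumerate all 2^4 = 16 subsets, checking for acyclicity.
Total independent sets = 15.

15


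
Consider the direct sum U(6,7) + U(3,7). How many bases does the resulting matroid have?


Bases of a direct sum M1 + M2: |B| = |B(M1)| * |B(M2)|.
|B(U(6,7))| = C(7,6) = 7.
|B(U(3,7))| = C(7,3) = 35.
Total bases = 7 * 35 = 245.

245


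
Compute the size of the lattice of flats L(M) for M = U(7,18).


Flats of U(7,18): every subset of size < 7 is a flat, plus E itself.
Count = C(18,0) + C(18,1) + C(18,2) + C(18,3) + C(18,4) + C(18,5) + C(18,6) + 1
     = 1 + 18 + 153 + 816 + 3060 + 8568 + 18564 + 1
     = 31181.

31181


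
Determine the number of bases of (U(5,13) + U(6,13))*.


(M1+M2)* = M1* + M2*.
M1* = U(8,13), bases: C(13,8) = 1287.
M2* = U(7,13), bases: C(13,7) = 1716.
|B(M*)| = 1287 * 1716 = 2208492.

2208492


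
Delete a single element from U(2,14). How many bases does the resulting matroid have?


Deleting e from U(2,14) gives U(2,13) since n > r.
Bases of U(2,13) = (13 choose 2) = 78.

78


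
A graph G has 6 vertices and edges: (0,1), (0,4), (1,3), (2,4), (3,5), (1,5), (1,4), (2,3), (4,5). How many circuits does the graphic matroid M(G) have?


A circuit in a graphic matroid = edge set of a simple cycle.
G has 6 vertices and 9 edges.
Enumerating all minimal edge subsets forming cycles...
Total circuits found: 12.

12


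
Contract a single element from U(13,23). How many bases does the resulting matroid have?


Contracting e from U(13,23) gives U(12,22).
Bases of U(12,22) = C(22,12) = 646646.

646646


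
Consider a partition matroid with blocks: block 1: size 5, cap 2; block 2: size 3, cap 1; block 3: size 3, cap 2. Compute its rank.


Rank of a partition matroid = sum of min(|Si|, ci) for each block.
= min(5,2) + min(3,1) + min(3,2)
= 2 + 1 + 2
= 5.

5


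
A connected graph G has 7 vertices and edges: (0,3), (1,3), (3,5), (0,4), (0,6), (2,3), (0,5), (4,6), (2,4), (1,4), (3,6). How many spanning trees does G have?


By Kirchhoff's matrix tree theorem, the number of spanning trees equals
the determinant of any cofactor of the Laplacian matrix L.
G has 7 vertices and 11 edges.
Computing the (6 x 6) cofactor determinant gives 160.

160


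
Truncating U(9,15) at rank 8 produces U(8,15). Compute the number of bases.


Truncating U(9,15) to rank 8 gives U(8,15).
Bases of U(8,15) are all 8-element subsets of 15 elements.
Number of bases = C(15,8) = 15! / (8! * 7!) = 6435.

6435


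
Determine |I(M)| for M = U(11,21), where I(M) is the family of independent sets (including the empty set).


Independent sets of U(11,21) are all subsets of size <= 11.
Count = (21 choose 0) + (21 choose 1) + (21 choose 2) + (21 choose 3) + (21 choose 4) + (21 choose 5) + (21 choose 6) + (21 choose 7) + (21 choose 8) + (21 choose 9) + (21 choose 10) + (21 choose 11)
     = 1 + 21 + 210 + 1330 + 5985 + 20349 + 54264 + 116280 + 203490 + 293930 + 352716 + 352716
     = 1401292.

1401292


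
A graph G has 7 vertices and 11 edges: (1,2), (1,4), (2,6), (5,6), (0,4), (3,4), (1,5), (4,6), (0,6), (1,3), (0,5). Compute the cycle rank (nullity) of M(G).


Cycle rank (nullity) = |E| - r(M) = |E| - (|V| - c).
|E| = 11, |V| = 7, c = 1.
Nullity = 11 - (7 - 1) = 11 - 6 = 5.

5


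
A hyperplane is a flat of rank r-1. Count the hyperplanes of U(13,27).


Hyperplanes of U(13,27) are flats of rank 12.
In a uniform matroid, these are exactly the (12)-element subsets.
Count = C(27,12) = 27! / (12! * 15!) = 17383860.

17383860


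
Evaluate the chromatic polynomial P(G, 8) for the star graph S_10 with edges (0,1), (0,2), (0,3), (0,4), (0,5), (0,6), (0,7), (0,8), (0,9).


P(tree, k) = k * (k-1)^(9) for any tree on 10 vertices.
P(8) = 8 * 7^9 = 8 * 40353607 = 322828856.

322828856


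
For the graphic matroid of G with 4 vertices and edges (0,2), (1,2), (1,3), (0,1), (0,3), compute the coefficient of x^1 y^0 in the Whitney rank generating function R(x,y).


R(x,y) = sum over A in 2^E of x^(r(E)-r(A)) * y^(|A|-r(A)).
G has 4 vertices, 5 edges. r(E) = 3.
Enumerate all 2^5 = 32 subsets.
Count subsets with r(E)-r(A)=1 and |A|-r(A)=0: 10.

10


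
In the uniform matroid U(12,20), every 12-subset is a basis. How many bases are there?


Bases of U(12,20) are all 12-element subsets of the 20-element ground set.
Number of bases = C(20,12).
(20 choose 12) = 125970.

125970


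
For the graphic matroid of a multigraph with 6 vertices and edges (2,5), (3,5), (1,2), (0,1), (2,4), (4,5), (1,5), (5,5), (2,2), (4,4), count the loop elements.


In a graphic matroid, a loop is a self-loop edge (u,u) with rank 0.
Examining all 10 edges for self-loops...
Self-loops found: (5,5), (2,2), (4,4)
Number of loops = 3.

3


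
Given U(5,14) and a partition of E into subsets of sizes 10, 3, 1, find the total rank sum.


r(Ai) = min(|Ai|, 5) for each part.
Sum = min(10,5) + min(3,5) + min(1,5)
    = 5 + 3 + 1
    = 9.

9


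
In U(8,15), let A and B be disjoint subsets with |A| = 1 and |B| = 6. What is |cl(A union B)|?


|A union B| = 1 + 6 = 7 (disjoint).
In U(8,15), cl(S) = S if |S| < 8, else cl(S) = E.
Since 7 < 8, cl(A union B) = A union B.
|cl(A union B)| = 7.

7


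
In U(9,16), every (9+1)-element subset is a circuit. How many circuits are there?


In U(9,16), circuits are the (10)-element subsets.
Any set of 10 elements is dependent, and removing any one element gives
an independent set of size 9, so it is a minimal dependent set.
Number of circuits = (16 choose 10) = 8008.

8008


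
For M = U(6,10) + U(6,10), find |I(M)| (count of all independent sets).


For a direct sum, |I(M1+M2)| = |I(M1)| * |I(M2)|.
|I(U(6,10))| = sum C(10,k) for k=0..6 = 848.
|I(U(6,10))| = sum C(10,k) for k=0..6 = 848.
Total = 848 * 848 = 719104.

719104


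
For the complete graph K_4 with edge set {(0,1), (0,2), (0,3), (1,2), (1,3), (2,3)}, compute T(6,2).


T(K_4; x,y) = x^3 + 3x^2 + 4xy + 2x + y^3 + 3y^2 + 2y.
Substituting x=6, y=2:
= 216 + 108 + 48 + 12 + 8 + 12 + 4
= 408.

408


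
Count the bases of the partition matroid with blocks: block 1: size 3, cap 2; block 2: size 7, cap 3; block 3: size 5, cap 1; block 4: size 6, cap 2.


A basis picks exactly ci elements from block i.
Number of bases = product of C(|Si|, ci).
= C(3,2) * C(7,3) * C(5,1) * C(6,2)
= 3 * 35 * 5 * 15
= 7875.

7875


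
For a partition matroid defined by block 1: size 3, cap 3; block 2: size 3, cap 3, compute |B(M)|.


A basis picks exactly ci elements from block i.
Number of bases = product of C(|Si|, ci).
= C(3,3) * C(3,3)
= 1 * 1
= 1.

1


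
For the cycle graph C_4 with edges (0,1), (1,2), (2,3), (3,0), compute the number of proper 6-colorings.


P(C_4, k) = (k-1)^4 + (-1)^4*(k-1).
P(6) = (5)^4 + 5
= 625 + 5 = 630.

630


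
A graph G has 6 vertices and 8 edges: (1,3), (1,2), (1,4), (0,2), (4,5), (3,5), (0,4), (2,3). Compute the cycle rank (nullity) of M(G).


Cycle rank (nullity) = |E| - r(M) = |E| - (|V| - c).
|E| = 8, |V| = 6, c = 1.
Nullity = 8 - (6 - 1) = 8 - 5 = 3.

3


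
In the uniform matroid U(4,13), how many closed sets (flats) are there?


Flats of U(4,13): every subset of size < 4 is a flat, plus E itself.
Count = (13 choose 0) + (13 choose 1) + (13 choose 2) + (13 choose 3) + 1
     = 1 + 13 + 78 + 286 + 1
     = 379.

379


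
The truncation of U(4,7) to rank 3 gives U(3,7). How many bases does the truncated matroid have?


Truncating U(4,7) to rank 3 gives U(3,7).
Bases of U(3,7) are all 3-element subsets of 7 elements.
Number of bases = C(7,3) = 7! / (3! * 4!) = 35.

35


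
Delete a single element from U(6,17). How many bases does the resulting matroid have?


Deleting e from U(6,17) gives U(6,16) since n > r.
Bases of U(6,16) = C(16,6) = 16! / (6! * 10!) = 8008.

8008


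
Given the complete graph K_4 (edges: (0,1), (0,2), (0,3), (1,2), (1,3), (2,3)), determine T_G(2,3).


T(K_4; x,y) = x^3 + 3x^2 + 4xy + 2x + y^3 + 3y^2 + 2y.
Substituting x=2, y=3:
= 8 + 12 + 24 + 4 + 27 + 27 + 6
= 108.

108


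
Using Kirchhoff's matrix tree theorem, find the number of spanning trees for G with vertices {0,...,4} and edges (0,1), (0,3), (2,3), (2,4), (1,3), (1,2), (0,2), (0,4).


By Kirchhoff's matrix tree theorem, the number of spanning trees equals
the determinant of any cofactor of the Laplacian matrix L.
G has 5 vertices and 8 edges.
Computing the (4 x 4) cofactor determinant gives 40.

40


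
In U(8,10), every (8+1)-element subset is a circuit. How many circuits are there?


In U(8,10), circuits are the (9)-element subsets.
Any set of 9 elements is dependent, and removing any one element gives
an independent set of size 8, so it is a minimal dependent set.
Number of circuits = (10 choose 9) = 10.

10


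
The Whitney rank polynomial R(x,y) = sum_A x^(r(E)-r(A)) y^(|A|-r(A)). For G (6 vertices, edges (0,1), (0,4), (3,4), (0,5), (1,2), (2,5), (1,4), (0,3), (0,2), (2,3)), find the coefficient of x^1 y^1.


R(x,y) = sum over A in 2^E of x^(r(E)-r(A)) * y^(|A|-r(A)).
G has 6 vertices, 10 edges. r(E) = 5.
Enumerate all 2^10 = 1024 subsets.
Count subsets with r(E)-r(A)=1 and |A|-r(A)=1: 135.

135


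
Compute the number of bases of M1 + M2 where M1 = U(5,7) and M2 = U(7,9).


Bases of a direct sum M1 + M2: |B| = |B(M1)| * |B(M2)|.
|B(U(5,7))| = C(7,5) = 21.
|B(U(7,9))| = C(9,7) = 36.
Total bases = 21 * 36 = 756.

756


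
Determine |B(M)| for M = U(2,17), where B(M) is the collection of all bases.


Bases of U(2,17) are all 2-element subsets of the 17-element ground set.
Number of bases = C(17,2).
C(17,2) = (17 * 16) / (1 * 2) = 136.

136


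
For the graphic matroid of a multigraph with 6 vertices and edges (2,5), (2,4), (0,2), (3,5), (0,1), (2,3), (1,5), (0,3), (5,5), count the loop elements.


In a graphic matroid, a loop is a self-loop edge (u,u) with rank 0.
Examining all 9 edges for self-loops...
Self-loops found: (5,5)
Number of loops = 1.

1


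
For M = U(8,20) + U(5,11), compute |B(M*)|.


(M1+M2)* = M1* + M2*.
M1* = U(12,20), bases: C(20,12) = 125970.
M2* = U(6,11), bases: C(11,6) = 462.
|B(M*)| = 125970 * 462 = 58198140.

58198140


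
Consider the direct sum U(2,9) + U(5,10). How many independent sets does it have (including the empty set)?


For a direct sum, |I(M1+M2)| = |I(M1)| * |I(M2)|.
|I(U(2,9))| = sum C(9,k) for k=0..2 = 46.
|I(U(5,10))| = sum C(10,k) for k=0..5 = 638.
Total = 46 * 638 = 29348.

29348


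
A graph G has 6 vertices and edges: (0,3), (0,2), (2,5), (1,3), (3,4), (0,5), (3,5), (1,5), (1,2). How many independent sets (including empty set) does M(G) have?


An independent set in a graphic matroid is an acyclic edge subset.
G has 6 vertices and 9 edges.
Enumerate all 2^9 = 512 subsets, checking for acyclicity.
Total independent sets = 268.

268


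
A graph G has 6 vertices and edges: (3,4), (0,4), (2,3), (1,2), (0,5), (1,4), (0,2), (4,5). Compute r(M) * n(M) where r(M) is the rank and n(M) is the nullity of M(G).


r(M) = |V| - c = 6 - 1 = 5.
nullity = |E| - r(M) = 8 - 5 = 3.
Product = 5 * 3 = 15.

15


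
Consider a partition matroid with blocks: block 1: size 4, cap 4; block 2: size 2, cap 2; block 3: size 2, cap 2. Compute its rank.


Rank of a partition matroid = sum of min(|Si|, ci) for each block.
= min(4,4) + min(2,2) + min(2,2)
= 4 + 2 + 2
= 8.

8


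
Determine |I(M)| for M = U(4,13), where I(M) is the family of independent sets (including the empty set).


Independent sets of U(4,13) are all subsets of size <= 4.
Count = C(13,0) + C(13,1) + C(13,2) + C(13,3) + C(13,4)
     = 1 + 13 + 78 + 286 + 715
     = 1093.

1093


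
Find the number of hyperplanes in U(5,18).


Hyperplanes of U(5,18) are flats of rank 4.
In a uniform matroid, these are exactly the (4)-element subsets.
Count = C(18,4) = 18! / (4! * 14!) = 3060.

3060


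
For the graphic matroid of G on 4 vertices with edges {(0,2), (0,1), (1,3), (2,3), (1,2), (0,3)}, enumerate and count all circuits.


A circuit in a graphic matroid = edge set of a simple cycle.
G has 4 vertices and 6 edges.
Enumerating all minimal edge subsets forming cycles...
Total circuits found: 7.

7


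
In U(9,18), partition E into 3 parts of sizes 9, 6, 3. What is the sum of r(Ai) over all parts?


r(Ai) = min(|Ai|, 9) for each part.
Sum = min(9,9) + min(6,9) + min(3,9)
    = 9 + 6 + 3
    = 18.

18


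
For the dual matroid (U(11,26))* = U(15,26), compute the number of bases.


The dual of U(r,n) is U(n-r, n) = U(15,26).
Bases of U(15,26) are all (15)-element subsets.
|B(M*)| = C(26,15) = 7726160.

7726160


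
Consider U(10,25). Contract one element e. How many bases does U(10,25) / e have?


Contracting e from U(10,25) gives U(9,24).
Bases of U(9,24) = C(24,9) = 1307504.

1307504


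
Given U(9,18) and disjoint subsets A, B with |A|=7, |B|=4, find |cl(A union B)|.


|A union B| = 7 + 4 = 11 (disjoint).
In U(9,18), cl(S) = S if |S| < 9, else cl(S) = E.
Since 11 >= 9, cl(A union B) = E.
|cl(A union B)| = 18.

18


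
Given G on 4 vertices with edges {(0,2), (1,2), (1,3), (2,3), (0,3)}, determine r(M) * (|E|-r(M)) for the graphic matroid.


r(M) = |V| - c = 4 - 1 = 3.
nullity = |E| - r(M) = 5 - 3 = 2.
Product = 3 * 2 = 6.

6


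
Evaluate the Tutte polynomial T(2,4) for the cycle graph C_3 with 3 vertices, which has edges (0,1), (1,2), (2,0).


T(C_3; x,y) = x + x^2 + ... + x^(2) + y.
T(2,4) = 2^1 + 2^2 + 4
= 2 + 4 + 4
= 10.

10


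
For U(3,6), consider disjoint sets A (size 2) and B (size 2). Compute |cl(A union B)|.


|A union B| = 2 + 2 = 4 (disjoint).
In U(3,6), cl(S) = S if |S| < 3, else cl(S) = E.
Since 4 >= 3, cl(A union B) = E.
|cl(A union B)| = 6.

6


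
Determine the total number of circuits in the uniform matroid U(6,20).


In U(6,20), circuits are the (7)-element subsets.
Any set of 7 elements is dependent, and removing any one element gives
an independent set of size 6, so it is a minimal dependent set.
Number of circuits = C(20,7) = 77520.

77520


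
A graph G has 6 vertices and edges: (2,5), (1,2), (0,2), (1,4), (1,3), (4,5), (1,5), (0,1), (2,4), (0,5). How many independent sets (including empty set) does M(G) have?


An independent set in a graphic matroid is an acyclic edge subset.
G has 6 vertices and 10 edges.
Enumerate all 2^10 = 1024 subsets, checking for acyclicity.
Total independent sets = 396.

396


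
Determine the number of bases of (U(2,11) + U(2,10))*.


(M1+M2)* = M1* + M2*.
M1* = U(9,11), bases: C(11,9) = 55.
M2* = U(8,10), bases: C(10,8) = 45.
|B(M*)| = 55 * 45 = 2475.

2475


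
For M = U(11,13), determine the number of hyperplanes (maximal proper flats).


Hyperplanes of U(11,13) are flats of rank 10.
In a uniform matroid, these are exactly the (10)-element subsets.
Count = C(13,10) = 13! / (10! * 3!) = 286.

286


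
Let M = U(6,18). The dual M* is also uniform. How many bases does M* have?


The dual of U(r,n) is U(n-r, n) = U(12,18).
Bases of U(12,18) are all (12)-element subsets.
|B(M*)| = (18 choose 12) = 18564.

18564


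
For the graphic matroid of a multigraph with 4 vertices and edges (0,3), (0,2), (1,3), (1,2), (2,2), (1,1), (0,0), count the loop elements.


In a graphic matroid, a loop is a self-loop edge (u,u) with rank 0.
Examining all 7 edges for self-loops...
Self-loops found: (2,2), (1,1), (0,0)
Number of loops = 3.

3


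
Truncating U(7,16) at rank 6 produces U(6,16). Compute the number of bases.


Truncating U(7,16) to rank 6 gives U(6,16).
Bases of U(6,16) are all 6-element subsets of 16 elements.
Number of bases = (16 choose 6) = 8008.

8008


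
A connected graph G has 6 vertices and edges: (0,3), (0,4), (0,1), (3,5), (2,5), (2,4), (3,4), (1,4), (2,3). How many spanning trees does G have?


By Kirchhoff's matrix tree theorem, the number of spanning trees equals
the determinant of any cofactor of the Laplacian matrix L.
G has 6 vertices and 9 edges.
Computing the (5 x 5) cofactor determinant gives 55.

55


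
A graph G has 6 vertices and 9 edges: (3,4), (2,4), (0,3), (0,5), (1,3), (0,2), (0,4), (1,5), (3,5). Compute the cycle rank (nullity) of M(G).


Cycle rank (nullity) = |E| - r(M) = |E| - (|V| - c).
|E| = 9, |V| = 6, c = 1.
Nullity = 9 - (6 - 1) = 9 - 5 = 4.

4


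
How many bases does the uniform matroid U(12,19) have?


Bases of U(12,19) are all 12-element subsets of the 19-element ground set.
Number of bases = C(19,12).
C(19,12) = 19! / (12! * 7!) = 50388.

50388


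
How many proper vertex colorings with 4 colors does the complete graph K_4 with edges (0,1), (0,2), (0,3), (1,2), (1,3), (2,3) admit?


P(K_4, k) = k(k-1)(k-2)...(k-3).
P(4) = (4) * (3) * (2) * (1) = 24.

24


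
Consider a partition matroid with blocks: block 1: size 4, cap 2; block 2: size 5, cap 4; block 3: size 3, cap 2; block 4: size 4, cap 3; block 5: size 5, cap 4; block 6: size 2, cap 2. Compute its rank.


Rank of a partition matroid = sum of min(|Si|, ci) for each block.
= min(4,2) + min(5,4) + min(3,2) + min(4,3) + min(5,4) + min(2,2)
= 2 + 4 + 2 + 3 + 4 + 2
= 17.

17


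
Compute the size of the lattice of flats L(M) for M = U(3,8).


Flats of U(3,8): every subset of size < 3 is a flat, plus E itself.
Count = (8 choose 0) + (8 choose 1) + (8 choose 2) + 1
     = 1 + 8 + 28 + 1
     = 38.

38


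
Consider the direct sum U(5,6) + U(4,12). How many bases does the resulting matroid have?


Bases of a direct sum M1 + M2: |B| = |B(M1)| * |B(M2)|.
|B(U(5,6))| = C(6,5) = 6.
|B(U(4,12))| = C(12,4) = 495.
Total bases = 6 * 495 = 2970.

2970


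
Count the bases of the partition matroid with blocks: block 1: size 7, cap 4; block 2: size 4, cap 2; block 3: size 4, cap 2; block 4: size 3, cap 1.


A basis picks exactly ci elements from block i.
Number of bases = product of C(|Si|, ci).
= C(7,4) * C(4,2) * C(4,2) * C(3,1)
= 35 * 6 * 6 * 3
= 3780.

3780


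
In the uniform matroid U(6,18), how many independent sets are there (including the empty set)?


Independent sets of U(6,18) are all subsets of size <= 6.
Count = (18 choose 0) + (18 choose 1) + (18 choose 2) + (18 choose 3) + (18 choose 4) + (18 choose 5) + (18 choose 6)
     = 1 + 18 + 153 + 816 + 3060 + 8568 + 18564
     = 31180.

31180


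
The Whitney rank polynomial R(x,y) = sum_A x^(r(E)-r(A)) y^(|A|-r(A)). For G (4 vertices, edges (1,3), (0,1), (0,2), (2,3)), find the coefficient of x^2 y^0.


R(x,y) = sum over A in 2^E of x^(r(E)-r(A)) * y^(|A|-r(A)).
G has 4 vertices, 4 edges. r(E) = 3.
Enumerate all 2^4 = 16 subsets.
Count subsets with r(E)-r(A)=2 and |A|-r(A)=0: 4.

4


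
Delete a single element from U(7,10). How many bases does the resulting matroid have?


Deleting e from U(7,10) gives U(7,9) since n > r.
Bases of U(7,9) = C(9,7) = 36.

36


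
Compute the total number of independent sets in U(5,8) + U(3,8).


For a direct sum, |I(M1+M2)| = |I(M1)| * |I(M2)|.
|I(U(5,8))| = sum C(8,k) for k=0..5 = 219.
|I(U(3,8))| = sum C(8,k) for k=0..3 = 93.
Total = 219 * 93 = 20367.

20367


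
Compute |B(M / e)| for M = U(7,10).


Contracting e from U(7,10) gives U(6,9).
Bases of U(6,9) = C(9,6) = 84.

84


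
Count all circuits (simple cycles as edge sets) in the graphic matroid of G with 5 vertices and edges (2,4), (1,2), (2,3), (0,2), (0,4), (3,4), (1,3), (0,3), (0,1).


A circuit in a graphic matroid = edge set of a simple cycle.
G has 5 vertices and 9 edges.
Enumerating all minimal edge subsets forming cycles...
Total circuits found: 22.

22


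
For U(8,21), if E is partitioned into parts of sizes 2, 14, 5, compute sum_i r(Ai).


r(Ai) = min(|Ai|, 8) for each part.
Sum = min(2,8) + min(14,8) + min(5,8)
    = 2 + 8 + 5
    = 15.

15


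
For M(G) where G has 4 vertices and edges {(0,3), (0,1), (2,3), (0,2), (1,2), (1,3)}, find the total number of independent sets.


An independent set in a graphic matroid is an acyclic edge subset.
G has 4 vertices and 6 edges.
Enumerate all 2^6 = 64 subsets, checking for acyclicity.
Total independent sets = 38.

38


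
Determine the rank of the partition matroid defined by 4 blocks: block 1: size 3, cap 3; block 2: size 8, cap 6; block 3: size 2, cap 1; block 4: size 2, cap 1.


Rank of a partition matroid = sum of min(|Si|, ci) for each block.
= min(3,3) + min(8,6) + min(2,1) + min(2,1)
= 3 + 6 + 1 + 1
= 11.

11


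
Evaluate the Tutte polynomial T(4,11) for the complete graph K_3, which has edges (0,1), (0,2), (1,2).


T(K_3; x,y) = x^2 + x + y.
T(4,11) = 16 + 4 + 11 = 31.

31


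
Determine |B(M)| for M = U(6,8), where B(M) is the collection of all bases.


Bases of U(6,8) are all 6-element subsets of the 8-element ground set.
Number of bases = C(8,6).
C(8,6) = 28.

28


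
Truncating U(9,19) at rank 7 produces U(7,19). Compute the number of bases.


Truncating U(9,19) to rank 7 gives U(7,19).
Bases of U(7,19) are all 7-element subsets of 19 elements.
Number of bases = C(19,7) = 50388.

50388


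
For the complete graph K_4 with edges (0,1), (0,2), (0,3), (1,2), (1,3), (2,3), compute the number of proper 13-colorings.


P(K_4, k) = k(k-1)(k-2)...(k-3).
P(13) = (13) * (12) * (11) * (10) = 17160.

17160


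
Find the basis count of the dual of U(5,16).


The dual of U(r,n) is U(n-r, n) = U(11,16).
Bases of U(11,16) are all (11)-element subsets.
|B(M*)| = C(16,11) = 4368.

4368


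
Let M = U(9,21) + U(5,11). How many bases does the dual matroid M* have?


(M1+M2)* = M1* + M2*.
M1* = U(12,21), bases: C(21,12) = 293930.
M2* = U(6,11), bases: C(11,6) = 462.
|B(M*)| = 293930 * 462 = 135795660.

135795660


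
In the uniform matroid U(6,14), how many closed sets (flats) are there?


Flats of U(6,14): every subset of size < 6 is a flat, plus E itself.
Count = (14 choose 0) + (14 choose 1) + (14 choose 2) + (14 choose 3) + (14 choose 4) + (14 choose 5) + 1
     = 1 + 14 + 91 + 364 + 1001 + 2002 + 1
     = 3474.

3474


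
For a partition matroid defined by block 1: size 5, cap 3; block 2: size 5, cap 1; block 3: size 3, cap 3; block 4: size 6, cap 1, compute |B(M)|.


A basis picks exactly ci elements from block i.
Number of bases = product of C(|Si|, ci).
= C(5,3) * C(5,1) * C(3,3) * C(6,1)
= 10 * 5 * 1 * 6
= 300.

300


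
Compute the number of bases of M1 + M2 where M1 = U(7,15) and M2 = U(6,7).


Bases of a direct sum M1 + M2: |B| = |B(M1)| * |B(M2)|.
|B(U(7,15))| = C(15,7) = 6435.
|B(U(6,7))| = C(7,6) = 7.
Total bases = 6435 * 7 = 45045.

45045


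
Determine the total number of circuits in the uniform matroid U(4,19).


In U(4,19), circuits are the (5)-element subsets.
Any set of 5 elements is dependent, and removing any one element gives
an independent set of size 4, so it is a minimal dependent set.
Number of circuits = C(19,5) = 11628.

11628


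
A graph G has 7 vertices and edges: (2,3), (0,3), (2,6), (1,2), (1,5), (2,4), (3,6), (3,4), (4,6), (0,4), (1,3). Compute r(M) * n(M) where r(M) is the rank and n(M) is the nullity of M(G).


r(M) = |V| - c = 7 - 1 = 6.
nullity = |E| - r(M) = 11 - 6 = 5.
Product = 6 * 5 = 30.

30


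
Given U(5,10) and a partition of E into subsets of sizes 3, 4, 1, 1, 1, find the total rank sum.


r(Ai) = min(|Ai|, 5) for each part.
Sum = min(3,5) + min(4,5) + min(1,5) + min(1,5) + min(1,5)
    = 3 + 4 + 1 + 1 + 1
    = 10.

10


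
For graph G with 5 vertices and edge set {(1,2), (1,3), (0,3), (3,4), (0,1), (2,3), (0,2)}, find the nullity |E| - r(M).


Cycle rank (nullity) = |E| - r(M) = |E| - (|V| - c).
|E| = 7, |V| = 5, c = 1.
Nullity = 7 - (5 - 1) = 7 - 4 = 3.

3


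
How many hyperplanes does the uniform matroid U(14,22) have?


Hyperplanes of U(14,22) are flats of rank 13.
In a uniform matroid, these are exactly the (13)-element subsets.
Count = C(22,13) = 497420.

497420


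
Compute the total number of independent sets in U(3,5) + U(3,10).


For a direct sum, |I(M1+M2)| = |I(M1)| * |I(M2)|.
|I(U(3,5))| = sum C(5,k) for k=0..3 = 26.
|I(U(3,10))| = sum C(10,k) for k=0..3 = 176.
Total = 26 * 176 = 4576.

4576


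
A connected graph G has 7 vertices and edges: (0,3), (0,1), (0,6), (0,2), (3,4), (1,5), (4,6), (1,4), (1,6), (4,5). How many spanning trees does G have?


By Kirchhoff's matrix tree theorem, the number of spanning trees equals
the determinant of any cofactor of the Laplacian matrix L.
G has 7 vertices and 10 edges.
Computing the (6 x 6) cofactor determinant gives 61.

61


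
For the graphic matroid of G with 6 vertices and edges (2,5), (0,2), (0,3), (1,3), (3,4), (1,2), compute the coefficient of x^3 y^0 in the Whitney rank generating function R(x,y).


R(x,y) = sum over A in 2^E of x^(r(E)-r(A)) * y^(|A|-r(A)).
G has 6 vertices, 6 edges. r(E) = 5.
Enumerate all 2^6 = 64 subsets.
Count subsets with r(E)-r(A)=3 and |A|-r(A)=0: 15.

15


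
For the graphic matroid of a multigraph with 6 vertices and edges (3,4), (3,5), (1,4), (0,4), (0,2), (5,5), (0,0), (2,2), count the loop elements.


In a graphic matroid, a loop is a self-loop edge (u,u) with rank 0.
Examining all 8 edges for self-loops...
Self-loops found: (5,5), (0,0), (2,2)
Number of loops = 3.

3


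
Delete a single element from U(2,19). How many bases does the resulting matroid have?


Deleting e from U(2,19) gives U(2,18) since n > r.
Bases of U(2,18) = C(18,2) = (18 * 17) / (1 * 2) = 153.

153


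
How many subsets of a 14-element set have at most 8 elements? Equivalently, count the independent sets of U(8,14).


Independent sets of U(8,14) are all subsets of size <= 8.
Count = C(14,0) + C(14,1) + C(14,2) + C(14,3) + C(14,4) + C(14,5) + C(14,6) + C(14,7) + C(14,8)
     = 1 + 14 + 91 + 364 + 1001 + 2002 + 3003 + 3432 + 3003
     = 12911.

12911


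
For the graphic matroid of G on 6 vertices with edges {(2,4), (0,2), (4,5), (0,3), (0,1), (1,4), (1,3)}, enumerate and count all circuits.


A circuit in a graphic matroid = edge set of a simple cycle.
G has 6 vertices and 7 edges.
Enumerating all minimal edge subsets forming cycles...
Total circuits found: 3.

3


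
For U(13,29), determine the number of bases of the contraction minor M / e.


Contracting e from U(13,29) gives U(12,28).
Bases of U(12,28) = C(28,12) = 28! / (12! * 16!) = 30421755.

30421755


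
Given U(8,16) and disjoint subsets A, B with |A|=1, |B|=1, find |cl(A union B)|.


|A union B| = 1 + 1 = 2 (disjoint).
In U(8,16), cl(S) = S if |S| < 8, else cl(S) = E.
Since 2 < 8, cl(A union B) = A union B.
|cl(A union B)| = 2.

2


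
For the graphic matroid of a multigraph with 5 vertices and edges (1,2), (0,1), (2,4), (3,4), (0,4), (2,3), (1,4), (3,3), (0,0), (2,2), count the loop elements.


In a graphic matroid, a loop is a self-loop edge (u,u) with rank 0.
Examining all 10 edges for self-loops...
Self-loops found: (3,3), (0,0), (2,2)
Number of loops = 3.

3


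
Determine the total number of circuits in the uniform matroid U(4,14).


In U(4,14), circuits are the (5)-element subsets.
Any set of 5 elements is dependent, and removing any one element gives
an independent set of size 4, so it is a minimal dependent set.
Number of circuits = (14 choose 5) = 2002.

2002


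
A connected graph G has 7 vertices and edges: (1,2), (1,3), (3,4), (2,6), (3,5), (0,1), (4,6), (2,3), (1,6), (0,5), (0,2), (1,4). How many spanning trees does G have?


By Kirchhoff's matrix tree theorem, the number of spanning trees equals
the determinant of any cofactor of the Laplacian matrix L.
G has 7 vertices and 12 edges.
Computing the (6 x 6) cofactor determinant gives 320.

320


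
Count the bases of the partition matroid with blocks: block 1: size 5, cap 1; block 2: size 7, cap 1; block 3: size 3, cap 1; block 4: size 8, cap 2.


A basis picks exactly ci elements from block i.
Number of bases = product of C(|Si|, ci).
= C(5,1) * C(7,1) * C(3,1) * C(8,2)
= 5 * 7 * 3 * 28
= 2940.

2940


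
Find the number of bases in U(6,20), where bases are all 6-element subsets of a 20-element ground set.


Bases of U(6,20) are all 6-element subsets of the 20-element ground set.
Number of bases = C(20,6).
(20 choose 6) = 38760.

38760


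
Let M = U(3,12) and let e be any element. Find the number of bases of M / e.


Contracting e from U(3,12) gives U(2,11).
Bases of U(2,11) = C(11,2) = (11 * 10) / (1 * 2) = 55.

55


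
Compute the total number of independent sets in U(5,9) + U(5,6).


For a direct sum, |I(M1+M2)| = |I(M1)| * |I(M2)|.
|I(U(5,9))| = sum C(9,k) for k=0..5 = 382.
|I(U(5,6))| = sum C(6,k) for k=0..5 = 63.
Total = 382 * 63 = 24066.

24066


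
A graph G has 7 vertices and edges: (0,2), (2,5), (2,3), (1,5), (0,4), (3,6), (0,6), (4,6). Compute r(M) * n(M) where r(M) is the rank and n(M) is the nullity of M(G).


r(M) = |V| - c = 7 - 1 = 6.
nullity = |E| - r(M) = 8 - 6 = 2.
Product = 6 * 2 = 12.

12


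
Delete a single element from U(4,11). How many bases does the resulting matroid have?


Deleting e from U(4,11) gives U(4,10) since n > r.
Bases of U(4,10) = (10 choose 4) = 210.

210


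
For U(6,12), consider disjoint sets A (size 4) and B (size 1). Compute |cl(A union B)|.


|A union B| = 4 + 1 = 5 (disjoint).
In U(6,12), cl(S) = S if |S| < 6, else cl(S) = E.
Since 5 < 6, cl(A union B) = A union B.
|cl(A union B)| = 5.

5


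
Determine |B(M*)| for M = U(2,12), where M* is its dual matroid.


The dual of U(r,n) is U(n-r, n) = U(10,12).
Bases of U(10,12) are all (10)-element subsets.
|B(M*)| = (12 choose 10) = 66.

66


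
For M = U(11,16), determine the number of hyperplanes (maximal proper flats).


Hyperplanes of U(11,16) are flats of rank 10.
In a uniform matroid, these are exactly the (10)-element subsets.
Count = C(16,10) = 8008.

8008


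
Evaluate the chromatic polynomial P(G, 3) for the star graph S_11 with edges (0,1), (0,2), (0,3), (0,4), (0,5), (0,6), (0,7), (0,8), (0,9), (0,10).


P(tree, k) = k * (k-1)^(10) for any tree on 11 vertices.
P(3) = 3 * 2^10 = 3 * 1024 = 3072.

3072


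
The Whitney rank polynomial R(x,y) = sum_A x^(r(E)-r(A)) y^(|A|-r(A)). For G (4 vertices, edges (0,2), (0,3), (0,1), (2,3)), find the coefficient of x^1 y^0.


R(x,y) = sum over A in 2^E of x^(r(E)-r(A)) * y^(|A|-r(A)).
G has 4 vertices, 4 edges. r(E) = 3.
Enumerate all 2^4 = 16 subsets.
Count subsets with r(E)-r(A)=1 and |A|-r(A)=0: 6.

6
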